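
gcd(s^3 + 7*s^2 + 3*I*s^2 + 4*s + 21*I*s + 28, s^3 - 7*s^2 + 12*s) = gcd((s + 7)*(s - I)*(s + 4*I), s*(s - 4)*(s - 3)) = 1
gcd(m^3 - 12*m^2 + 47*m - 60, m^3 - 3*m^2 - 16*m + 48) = m^2 - 7*m + 12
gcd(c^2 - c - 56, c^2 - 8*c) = c - 8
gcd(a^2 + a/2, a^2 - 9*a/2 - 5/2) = a + 1/2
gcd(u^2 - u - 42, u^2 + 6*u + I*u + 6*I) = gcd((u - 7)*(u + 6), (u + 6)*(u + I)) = u + 6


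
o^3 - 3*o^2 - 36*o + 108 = (o - 6)*(o - 3)*(o + 6)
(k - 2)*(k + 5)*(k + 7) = k^3 + 10*k^2 + 11*k - 70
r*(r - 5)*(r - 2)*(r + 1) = r^4 - 6*r^3 + 3*r^2 + 10*r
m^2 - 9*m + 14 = (m - 7)*(m - 2)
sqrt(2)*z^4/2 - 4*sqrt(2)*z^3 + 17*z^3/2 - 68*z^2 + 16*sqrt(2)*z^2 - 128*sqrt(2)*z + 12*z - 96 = (z - 8)*(z + 2*sqrt(2))*(z + 6*sqrt(2))*(sqrt(2)*z/2 + 1/2)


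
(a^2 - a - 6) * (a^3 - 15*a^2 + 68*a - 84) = a^5 - 16*a^4 + 77*a^3 - 62*a^2 - 324*a + 504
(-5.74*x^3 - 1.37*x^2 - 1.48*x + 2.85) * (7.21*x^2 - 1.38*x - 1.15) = -41.3854*x^5 - 1.9565*x^4 - 2.1792*x^3 + 24.1664*x^2 - 2.231*x - 3.2775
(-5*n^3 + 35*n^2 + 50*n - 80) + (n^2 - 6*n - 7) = -5*n^3 + 36*n^2 + 44*n - 87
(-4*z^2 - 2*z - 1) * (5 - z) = 4*z^3 - 18*z^2 - 9*z - 5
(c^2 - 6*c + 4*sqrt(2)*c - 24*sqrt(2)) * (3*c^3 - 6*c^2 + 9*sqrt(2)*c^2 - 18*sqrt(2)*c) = 3*c^5 - 24*c^4 + 21*sqrt(2)*c^4 - 168*sqrt(2)*c^3 + 108*c^3 - 576*c^2 + 252*sqrt(2)*c^2 + 864*c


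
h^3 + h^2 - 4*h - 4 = (h - 2)*(h + 1)*(h + 2)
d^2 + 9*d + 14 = (d + 2)*(d + 7)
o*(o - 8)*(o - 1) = o^3 - 9*o^2 + 8*o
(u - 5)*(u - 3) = u^2 - 8*u + 15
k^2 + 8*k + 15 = (k + 3)*(k + 5)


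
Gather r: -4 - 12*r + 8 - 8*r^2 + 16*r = -8*r^2 + 4*r + 4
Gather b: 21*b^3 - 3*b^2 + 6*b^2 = 21*b^3 + 3*b^2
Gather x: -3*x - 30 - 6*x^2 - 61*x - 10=-6*x^2 - 64*x - 40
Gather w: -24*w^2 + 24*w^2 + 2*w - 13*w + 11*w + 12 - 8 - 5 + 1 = 0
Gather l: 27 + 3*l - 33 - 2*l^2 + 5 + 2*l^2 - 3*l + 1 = 0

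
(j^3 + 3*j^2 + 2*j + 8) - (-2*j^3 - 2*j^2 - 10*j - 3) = 3*j^3 + 5*j^2 + 12*j + 11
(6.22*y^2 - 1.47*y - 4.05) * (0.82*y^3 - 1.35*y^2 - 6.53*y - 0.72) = 5.1004*y^5 - 9.6024*y^4 - 41.9531*y^3 + 10.5882*y^2 + 27.5049*y + 2.916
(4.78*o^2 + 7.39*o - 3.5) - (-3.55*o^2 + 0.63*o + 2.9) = 8.33*o^2 + 6.76*o - 6.4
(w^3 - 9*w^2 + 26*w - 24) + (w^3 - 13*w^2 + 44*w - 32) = 2*w^3 - 22*w^2 + 70*w - 56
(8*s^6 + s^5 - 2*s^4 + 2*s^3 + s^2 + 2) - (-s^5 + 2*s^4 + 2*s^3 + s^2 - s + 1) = 8*s^6 + 2*s^5 - 4*s^4 + s + 1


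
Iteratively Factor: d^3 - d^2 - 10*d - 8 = (d - 4)*(d^2 + 3*d + 2) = (d - 4)*(d + 1)*(d + 2)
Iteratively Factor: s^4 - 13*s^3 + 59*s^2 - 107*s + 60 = (s - 1)*(s^3 - 12*s^2 + 47*s - 60) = (s - 3)*(s - 1)*(s^2 - 9*s + 20) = (s - 5)*(s - 3)*(s - 1)*(s - 4)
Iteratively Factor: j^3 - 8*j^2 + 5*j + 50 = (j + 2)*(j^2 - 10*j + 25) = (j - 5)*(j + 2)*(j - 5)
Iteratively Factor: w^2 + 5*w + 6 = (w + 2)*(w + 3)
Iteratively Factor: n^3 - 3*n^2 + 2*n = (n - 1)*(n^2 - 2*n) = n*(n - 1)*(n - 2)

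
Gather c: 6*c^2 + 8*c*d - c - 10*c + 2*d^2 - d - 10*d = 6*c^2 + c*(8*d - 11) + 2*d^2 - 11*d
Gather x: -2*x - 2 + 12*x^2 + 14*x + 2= 12*x^2 + 12*x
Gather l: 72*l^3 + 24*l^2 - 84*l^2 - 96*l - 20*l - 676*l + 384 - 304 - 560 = 72*l^3 - 60*l^2 - 792*l - 480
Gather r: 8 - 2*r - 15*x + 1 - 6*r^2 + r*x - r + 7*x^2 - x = -6*r^2 + r*(x - 3) + 7*x^2 - 16*x + 9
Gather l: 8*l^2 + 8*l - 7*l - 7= 8*l^2 + l - 7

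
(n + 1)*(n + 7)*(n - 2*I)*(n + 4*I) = n^4 + 8*n^3 + 2*I*n^3 + 15*n^2 + 16*I*n^2 + 64*n + 14*I*n + 56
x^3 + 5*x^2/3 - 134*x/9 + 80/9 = (x - 8/3)*(x - 2/3)*(x + 5)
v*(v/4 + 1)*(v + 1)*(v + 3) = v^4/4 + 2*v^3 + 19*v^2/4 + 3*v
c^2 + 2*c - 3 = (c - 1)*(c + 3)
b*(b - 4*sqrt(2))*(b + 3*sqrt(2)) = b^3 - sqrt(2)*b^2 - 24*b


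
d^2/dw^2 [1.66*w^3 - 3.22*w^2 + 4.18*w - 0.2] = 9.96*w - 6.44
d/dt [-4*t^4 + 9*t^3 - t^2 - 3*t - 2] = -16*t^3 + 27*t^2 - 2*t - 3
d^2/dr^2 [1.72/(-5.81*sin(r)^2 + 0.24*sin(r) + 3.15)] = (-232.241968*sin(r)^4 + 7.195104*sin(r)^3 + 222.34956*sin(r)^2 - 13.089888*sin(r) + 63.155304)/(-5.81*sin(r)^2 + 0.24*sin(r) + 3.15)^3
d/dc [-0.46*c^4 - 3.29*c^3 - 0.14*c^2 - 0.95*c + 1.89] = -1.84*c^3 - 9.87*c^2 - 0.28*c - 0.95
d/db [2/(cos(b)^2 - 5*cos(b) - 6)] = 2*(2*cos(b) - 5)*sin(b)/(sin(b)^2 + 5*cos(b) + 5)^2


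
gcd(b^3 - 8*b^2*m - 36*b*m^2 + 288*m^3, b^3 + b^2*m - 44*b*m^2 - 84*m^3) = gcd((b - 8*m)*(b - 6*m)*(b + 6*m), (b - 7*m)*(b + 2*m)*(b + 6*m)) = b + 6*m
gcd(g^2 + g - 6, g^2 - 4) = g - 2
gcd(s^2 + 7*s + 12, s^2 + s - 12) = s + 4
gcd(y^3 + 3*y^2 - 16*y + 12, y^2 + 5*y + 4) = 1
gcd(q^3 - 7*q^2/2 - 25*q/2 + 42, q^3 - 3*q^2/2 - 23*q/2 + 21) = q^2 + q/2 - 21/2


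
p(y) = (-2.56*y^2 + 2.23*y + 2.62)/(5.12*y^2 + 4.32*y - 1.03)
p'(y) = (2.23 - 5.12*y)/(5.12*y^2 + 4.32*y - 1.03) + (-10.24*y - 4.32)*(-2.56*y^2 + 2.23*y + 2.62)/(5.12*y^2 + 4.32*y - 1.03)^2 = (-22.4768*y^2 - 21.5552*y - 13.6153)/(26.2144*y^4 + 44.2368*y^3 + 8.1152*y^2 - 8.8992*y + 1.0609)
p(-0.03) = -2.21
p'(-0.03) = -9.74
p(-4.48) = -0.71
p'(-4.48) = -0.05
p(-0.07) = -1.88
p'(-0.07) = -7.15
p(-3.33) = -0.80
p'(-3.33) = -0.11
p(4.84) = -0.33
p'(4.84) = -0.03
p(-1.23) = -2.85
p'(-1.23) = -10.73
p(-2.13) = -1.06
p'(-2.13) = -0.41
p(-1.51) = -1.60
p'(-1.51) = -1.90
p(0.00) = -2.54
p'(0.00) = -12.83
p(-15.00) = -0.56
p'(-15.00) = -0.00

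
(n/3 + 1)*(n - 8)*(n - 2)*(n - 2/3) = n^4/3 - 23*n^3/9 - 28*n^2/9 + 172*n/9 - 32/3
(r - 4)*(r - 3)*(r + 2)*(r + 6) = r^4 + r^3 - 32*r^2 + 12*r + 144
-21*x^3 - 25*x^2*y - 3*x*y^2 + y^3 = (-7*x + y)*(x + y)*(3*x + y)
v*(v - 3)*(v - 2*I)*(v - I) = v^4 - 3*v^3 - 3*I*v^3 - 2*v^2 + 9*I*v^2 + 6*v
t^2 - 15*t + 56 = (t - 8)*(t - 7)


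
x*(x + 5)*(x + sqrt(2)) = x^3 + sqrt(2)*x^2 + 5*x^2 + 5*sqrt(2)*x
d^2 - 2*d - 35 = (d - 7)*(d + 5)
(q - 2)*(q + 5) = q^2 + 3*q - 10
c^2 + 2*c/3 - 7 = (c - 7/3)*(c + 3)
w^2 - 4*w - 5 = (w - 5)*(w + 1)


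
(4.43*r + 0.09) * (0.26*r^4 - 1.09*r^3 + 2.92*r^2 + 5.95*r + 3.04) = 1.1518*r^5 - 4.8053*r^4 + 12.8375*r^3 + 26.6213*r^2 + 14.0027*r + 0.2736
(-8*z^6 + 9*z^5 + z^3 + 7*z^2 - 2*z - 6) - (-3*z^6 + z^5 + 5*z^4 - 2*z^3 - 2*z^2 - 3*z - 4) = -5*z^6 + 8*z^5 - 5*z^4 + 3*z^3 + 9*z^2 + z - 2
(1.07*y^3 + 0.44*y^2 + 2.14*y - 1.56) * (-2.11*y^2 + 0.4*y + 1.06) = -2.2577*y^5 - 0.5004*y^4 - 3.2052*y^3 + 4.614*y^2 + 1.6444*y - 1.6536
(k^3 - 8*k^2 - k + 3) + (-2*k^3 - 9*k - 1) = -k^3 - 8*k^2 - 10*k + 2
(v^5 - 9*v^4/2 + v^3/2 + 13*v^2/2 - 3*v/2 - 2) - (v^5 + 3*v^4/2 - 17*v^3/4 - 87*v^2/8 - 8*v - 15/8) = -6*v^4 + 19*v^3/4 + 139*v^2/8 + 13*v/2 - 1/8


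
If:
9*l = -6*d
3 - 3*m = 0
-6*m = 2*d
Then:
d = -3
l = 2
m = 1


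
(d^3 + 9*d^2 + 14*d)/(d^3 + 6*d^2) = (d^2 + 9*d + 14)/(d*(d + 6))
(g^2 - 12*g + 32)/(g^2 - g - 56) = (g - 4)/(g + 7)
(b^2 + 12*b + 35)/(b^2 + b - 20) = (b + 7)/(b - 4)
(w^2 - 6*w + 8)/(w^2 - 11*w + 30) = (w^2 - 6*w + 8)/(w^2 - 11*w + 30)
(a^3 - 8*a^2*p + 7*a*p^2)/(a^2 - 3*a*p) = (a^2 - 8*a*p + 7*p^2)/(a - 3*p)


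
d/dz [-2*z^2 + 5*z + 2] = 5 - 4*z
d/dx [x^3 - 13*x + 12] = 3*x^2 - 13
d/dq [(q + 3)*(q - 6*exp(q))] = q - (q + 3)*(6*exp(q) - 1) - 6*exp(q)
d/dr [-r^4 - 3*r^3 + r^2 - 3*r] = -4*r^3 - 9*r^2 + 2*r - 3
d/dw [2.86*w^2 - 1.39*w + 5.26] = 5.72*w - 1.39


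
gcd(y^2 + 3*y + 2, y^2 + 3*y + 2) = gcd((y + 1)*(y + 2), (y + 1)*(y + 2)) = y^2 + 3*y + 2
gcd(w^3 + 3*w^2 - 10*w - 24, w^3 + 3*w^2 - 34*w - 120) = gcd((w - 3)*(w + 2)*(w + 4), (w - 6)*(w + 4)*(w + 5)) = w + 4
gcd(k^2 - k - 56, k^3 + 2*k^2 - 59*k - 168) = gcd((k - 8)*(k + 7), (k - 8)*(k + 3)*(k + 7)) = k^2 - k - 56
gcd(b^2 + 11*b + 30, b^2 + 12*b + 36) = b + 6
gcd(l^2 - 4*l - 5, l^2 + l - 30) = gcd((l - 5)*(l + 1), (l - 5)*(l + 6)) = l - 5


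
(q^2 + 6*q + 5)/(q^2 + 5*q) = (q + 1)/q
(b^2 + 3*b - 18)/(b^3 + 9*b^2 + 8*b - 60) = (b - 3)/(b^2 + 3*b - 10)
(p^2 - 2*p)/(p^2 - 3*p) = (p - 2)/(p - 3)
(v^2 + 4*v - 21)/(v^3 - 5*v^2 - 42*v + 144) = (v + 7)/(v^2 - 2*v - 48)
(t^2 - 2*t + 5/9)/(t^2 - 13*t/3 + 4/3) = (t - 5/3)/(t - 4)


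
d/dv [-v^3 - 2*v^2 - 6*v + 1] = -3*v^2 - 4*v - 6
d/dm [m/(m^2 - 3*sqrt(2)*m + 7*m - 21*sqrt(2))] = (m^2 - m*(2*m - 3*sqrt(2) + 7) - 3*sqrt(2)*m + 7*m - 21*sqrt(2))/(m^2 - 3*sqrt(2)*m + 7*m - 21*sqrt(2))^2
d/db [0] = 0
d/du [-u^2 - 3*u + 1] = -2*u - 3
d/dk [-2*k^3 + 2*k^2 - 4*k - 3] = -6*k^2 + 4*k - 4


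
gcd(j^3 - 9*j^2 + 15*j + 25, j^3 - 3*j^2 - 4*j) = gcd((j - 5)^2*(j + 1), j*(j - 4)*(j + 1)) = j + 1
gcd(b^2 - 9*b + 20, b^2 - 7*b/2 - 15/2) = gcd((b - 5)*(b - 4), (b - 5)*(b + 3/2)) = b - 5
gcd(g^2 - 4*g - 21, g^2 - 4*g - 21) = g^2 - 4*g - 21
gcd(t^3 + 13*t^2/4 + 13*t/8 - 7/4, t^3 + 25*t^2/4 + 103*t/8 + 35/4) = t^2 + 15*t/4 + 7/2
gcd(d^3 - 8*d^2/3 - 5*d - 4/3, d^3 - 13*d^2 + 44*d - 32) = d - 4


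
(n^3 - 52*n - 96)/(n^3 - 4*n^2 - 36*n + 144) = (n^2 - 6*n - 16)/(n^2 - 10*n + 24)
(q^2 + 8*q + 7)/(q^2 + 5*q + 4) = (q + 7)/(q + 4)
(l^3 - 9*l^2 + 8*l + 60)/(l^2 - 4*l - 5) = (l^2 - 4*l - 12)/(l + 1)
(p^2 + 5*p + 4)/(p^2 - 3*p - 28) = (p + 1)/(p - 7)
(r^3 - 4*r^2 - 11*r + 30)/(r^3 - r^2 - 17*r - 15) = (r - 2)/(r + 1)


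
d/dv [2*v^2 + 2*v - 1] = 4*v + 2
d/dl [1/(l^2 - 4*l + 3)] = 2*(2 - l)/(l^2 - 4*l + 3)^2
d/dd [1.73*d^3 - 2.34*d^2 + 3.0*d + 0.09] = 5.19*d^2 - 4.68*d + 3.0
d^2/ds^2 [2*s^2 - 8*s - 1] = 4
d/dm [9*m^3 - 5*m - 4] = 27*m^2 - 5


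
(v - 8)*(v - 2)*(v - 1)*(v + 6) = v^4 - 5*v^3 - 40*v^2 + 140*v - 96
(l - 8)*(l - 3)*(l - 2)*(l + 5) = l^4 - 8*l^3 - 19*l^2 + 182*l - 240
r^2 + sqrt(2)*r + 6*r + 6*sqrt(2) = (r + 6)*(r + sqrt(2))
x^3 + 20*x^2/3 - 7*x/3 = x*(x - 1/3)*(x + 7)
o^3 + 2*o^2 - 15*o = o*(o - 3)*(o + 5)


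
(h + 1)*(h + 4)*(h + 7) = h^3 + 12*h^2 + 39*h + 28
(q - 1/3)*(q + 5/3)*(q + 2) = q^3 + 10*q^2/3 + 19*q/9 - 10/9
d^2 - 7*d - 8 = (d - 8)*(d + 1)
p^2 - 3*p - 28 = (p - 7)*(p + 4)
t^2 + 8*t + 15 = (t + 3)*(t + 5)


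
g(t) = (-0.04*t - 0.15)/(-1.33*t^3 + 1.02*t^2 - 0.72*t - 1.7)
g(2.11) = 0.02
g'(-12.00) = 0.00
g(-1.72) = -0.01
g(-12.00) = 0.00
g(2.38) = 0.02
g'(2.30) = -0.02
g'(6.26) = -0.00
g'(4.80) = -0.00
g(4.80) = 0.00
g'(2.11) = -0.02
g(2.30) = 0.02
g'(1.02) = -0.05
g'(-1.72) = -0.02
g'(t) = (-0.04*t - 0.15)*(3.99*t^2 - 2.04*t + 0.72)/(-1.33*t^3 + 1.02*t^2 - 0.72*t - 1.7)^2 - 0.04/(-1.33*t^3 + 1.02*t^2 - 0.72*t - 1.7)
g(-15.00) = 0.00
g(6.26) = 0.00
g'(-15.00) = 0.00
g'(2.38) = -0.02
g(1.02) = 0.07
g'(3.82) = -0.00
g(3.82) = 0.00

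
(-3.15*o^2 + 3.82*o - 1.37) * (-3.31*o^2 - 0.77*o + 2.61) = 10.4265*o^4 - 10.2187*o^3 - 6.6282*o^2 + 11.0251*o - 3.5757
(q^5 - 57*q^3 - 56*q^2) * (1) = q^5 - 57*q^3 - 56*q^2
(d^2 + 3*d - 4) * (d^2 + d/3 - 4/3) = d^4 + 10*d^3/3 - 13*d^2/3 - 16*d/3 + 16/3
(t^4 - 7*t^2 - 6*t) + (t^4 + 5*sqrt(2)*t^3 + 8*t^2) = 2*t^4 + 5*sqrt(2)*t^3 + t^2 - 6*t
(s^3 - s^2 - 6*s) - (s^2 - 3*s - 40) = s^3 - 2*s^2 - 3*s + 40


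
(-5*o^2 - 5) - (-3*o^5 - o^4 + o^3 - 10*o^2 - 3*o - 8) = 3*o^5 + o^4 - o^3 + 5*o^2 + 3*o + 3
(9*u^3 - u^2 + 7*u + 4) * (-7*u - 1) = -63*u^4 - 2*u^3 - 48*u^2 - 35*u - 4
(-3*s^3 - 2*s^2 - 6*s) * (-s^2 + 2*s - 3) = 3*s^5 - 4*s^4 + 11*s^3 - 6*s^2 + 18*s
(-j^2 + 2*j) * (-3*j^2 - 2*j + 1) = 3*j^4 - 4*j^3 - 5*j^2 + 2*j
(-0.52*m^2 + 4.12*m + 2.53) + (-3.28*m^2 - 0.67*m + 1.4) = -3.8*m^2 + 3.45*m + 3.93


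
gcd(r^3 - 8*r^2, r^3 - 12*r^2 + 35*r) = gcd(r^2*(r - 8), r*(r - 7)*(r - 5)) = r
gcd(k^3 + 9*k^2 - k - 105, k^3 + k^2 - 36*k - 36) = 1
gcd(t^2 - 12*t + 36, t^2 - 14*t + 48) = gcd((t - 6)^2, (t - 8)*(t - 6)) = t - 6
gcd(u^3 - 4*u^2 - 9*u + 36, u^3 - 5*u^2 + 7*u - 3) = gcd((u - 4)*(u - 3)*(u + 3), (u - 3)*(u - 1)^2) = u - 3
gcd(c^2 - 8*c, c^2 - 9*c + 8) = c - 8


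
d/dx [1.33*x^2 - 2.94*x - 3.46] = 2.66*x - 2.94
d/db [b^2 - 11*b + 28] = 2*b - 11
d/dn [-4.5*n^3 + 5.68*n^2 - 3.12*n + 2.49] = -13.5*n^2 + 11.36*n - 3.12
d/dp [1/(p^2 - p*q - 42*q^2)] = (-2*p + q)/(-p^2 + p*q + 42*q^2)^2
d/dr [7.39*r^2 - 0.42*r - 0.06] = 14.78*r - 0.42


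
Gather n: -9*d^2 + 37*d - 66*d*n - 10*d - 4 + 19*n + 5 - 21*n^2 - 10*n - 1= -9*d^2 + 27*d - 21*n^2 + n*(9 - 66*d)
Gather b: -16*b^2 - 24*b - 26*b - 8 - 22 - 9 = -16*b^2 - 50*b - 39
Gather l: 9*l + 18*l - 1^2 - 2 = 27*l - 3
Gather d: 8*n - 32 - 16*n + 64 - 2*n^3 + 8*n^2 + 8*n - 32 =-2*n^3 + 8*n^2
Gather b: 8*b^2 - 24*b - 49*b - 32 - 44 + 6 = 8*b^2 - 73*b - 70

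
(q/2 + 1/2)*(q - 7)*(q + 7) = q^3/2 + q^2/2 - 49*q/2 - 49/2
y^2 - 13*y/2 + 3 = (y - 6)*(y - 1/2)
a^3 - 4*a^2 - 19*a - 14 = (a - 7)*(a + 1)*(a + 2)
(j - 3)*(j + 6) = j^2 + 3*j - 18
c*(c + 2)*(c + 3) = c^3 + 5*c^2 + 6*c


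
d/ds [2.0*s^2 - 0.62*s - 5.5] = 4.0*s - 0.62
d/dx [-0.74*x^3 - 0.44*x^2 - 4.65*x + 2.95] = -2.22*x^2 - 0.88*x - 4.65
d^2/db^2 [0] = 0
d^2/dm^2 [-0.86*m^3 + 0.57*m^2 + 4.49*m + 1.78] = 1.14 - 5.16*m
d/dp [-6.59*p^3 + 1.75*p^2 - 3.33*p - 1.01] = -19.77*p^2 + 3.5*p - 3.33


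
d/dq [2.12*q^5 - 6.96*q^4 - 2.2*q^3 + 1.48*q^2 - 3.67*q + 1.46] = 10.6*q^4 - 27.84*q^3 - 6.6*q^2 + 2.96*q - 3.67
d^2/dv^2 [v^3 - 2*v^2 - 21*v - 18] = 6*v - 4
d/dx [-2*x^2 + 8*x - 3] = 8 - 4*x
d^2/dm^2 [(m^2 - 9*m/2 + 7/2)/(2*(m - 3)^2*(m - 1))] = (m - 9/2)/(m^4 - 12*m^3 + 54*m^2 - 108*m + 81)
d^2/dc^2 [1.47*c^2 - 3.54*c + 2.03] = 2.94000000000000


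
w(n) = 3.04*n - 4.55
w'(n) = 3.04000000000000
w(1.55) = 0.16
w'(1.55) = 3.04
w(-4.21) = -17.35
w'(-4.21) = 3.04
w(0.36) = -3.46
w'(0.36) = 3.04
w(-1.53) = -9.20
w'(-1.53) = 3.04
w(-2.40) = -11.85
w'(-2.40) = 3.04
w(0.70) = -2.42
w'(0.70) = 3.04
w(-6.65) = -24.77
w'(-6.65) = 3.04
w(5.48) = 12.11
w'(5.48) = 3.04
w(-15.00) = -50.15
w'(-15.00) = 3.04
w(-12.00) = -41.03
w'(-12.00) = 3.04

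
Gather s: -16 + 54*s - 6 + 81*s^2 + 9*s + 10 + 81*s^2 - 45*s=162*s^2 + 18*s - 12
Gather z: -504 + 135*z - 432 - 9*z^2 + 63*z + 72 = -9*z^2 + 198*z - 864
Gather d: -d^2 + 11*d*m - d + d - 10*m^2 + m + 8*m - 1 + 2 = -d^2 + 11*d*m - 10*m^2 + 9*m + 1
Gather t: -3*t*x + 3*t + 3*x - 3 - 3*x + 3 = t*(3 - 3*x)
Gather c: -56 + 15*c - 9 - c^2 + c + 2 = -c^2 + 16*c - 63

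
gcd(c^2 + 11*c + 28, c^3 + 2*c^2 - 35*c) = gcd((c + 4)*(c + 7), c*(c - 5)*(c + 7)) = c + 7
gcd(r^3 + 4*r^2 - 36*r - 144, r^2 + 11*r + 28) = r + 4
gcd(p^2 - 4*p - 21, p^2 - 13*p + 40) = 1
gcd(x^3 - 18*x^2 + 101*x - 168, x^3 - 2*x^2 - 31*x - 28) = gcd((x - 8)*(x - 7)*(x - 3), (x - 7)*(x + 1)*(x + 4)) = x - 7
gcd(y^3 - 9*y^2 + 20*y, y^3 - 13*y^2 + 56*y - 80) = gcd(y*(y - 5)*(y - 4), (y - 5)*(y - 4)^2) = y^2 - 9*y + 20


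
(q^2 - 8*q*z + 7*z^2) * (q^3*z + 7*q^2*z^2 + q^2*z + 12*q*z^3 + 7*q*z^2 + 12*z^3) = q^5*z - q^4*z^2 + q^4*z - 37*q^3*z^3 - q^3*z^2 - 47*q^2*z^4 - 37*q^2*z^3 + 84*q*z^5 - 47*q*z^4 + 84*z^5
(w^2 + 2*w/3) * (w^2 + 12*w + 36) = w^4 + 38*w^3/3 + 44*w^2 + 24*w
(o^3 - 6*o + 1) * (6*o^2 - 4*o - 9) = 6*o^5 - 4*o^4 - 45*o^3 + 30*o^2 + 50*o - 9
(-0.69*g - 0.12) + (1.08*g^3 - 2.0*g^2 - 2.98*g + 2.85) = 1.08*g^3 - 2.0*g^2 - 3.67*g + 2.73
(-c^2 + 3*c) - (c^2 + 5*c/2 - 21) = -2*c^2 + c/2 + 21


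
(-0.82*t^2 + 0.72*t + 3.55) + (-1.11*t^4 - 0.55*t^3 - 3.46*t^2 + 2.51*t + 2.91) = -1.11*t^4 - 0.55*t^3 - 4.28*t^2 + 3.23*t + 6.46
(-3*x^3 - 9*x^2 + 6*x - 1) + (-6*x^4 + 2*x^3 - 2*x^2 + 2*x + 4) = -6*x^4 - x^3 - 11*x^2 + 8*x + 3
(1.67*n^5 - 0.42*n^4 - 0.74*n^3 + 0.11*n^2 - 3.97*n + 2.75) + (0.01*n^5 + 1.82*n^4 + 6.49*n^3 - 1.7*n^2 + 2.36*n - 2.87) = 1.68*n^5 + 1.4*n^4 + 5.75*n^3 - 1.59*n^2 - 1.61*n - 0.12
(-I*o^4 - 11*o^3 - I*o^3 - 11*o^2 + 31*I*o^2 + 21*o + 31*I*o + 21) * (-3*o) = 3*I*o^5 + 33*o^4 + 3*I*o^4 + 33*o^3 - 93*I*o^3 - 63*o^2 - 93*I*o^2 - 63*o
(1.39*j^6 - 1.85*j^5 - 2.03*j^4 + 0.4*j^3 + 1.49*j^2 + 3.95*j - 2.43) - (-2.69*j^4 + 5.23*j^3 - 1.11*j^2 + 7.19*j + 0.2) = 1.39*j^6 - 1.85*j^5 + 0.66*j^4 - 4.83*j^3 + 2.6*j^2 - 3.24*j - 2.63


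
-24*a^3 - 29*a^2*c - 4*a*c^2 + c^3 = (-8*a + c)*(a + c)*(3*a + c)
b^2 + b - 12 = (b - 3)*(b + 4)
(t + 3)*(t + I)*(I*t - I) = I*t^3 - t^2 + 2*I*t^2 - 2*t - 3*I*t + 3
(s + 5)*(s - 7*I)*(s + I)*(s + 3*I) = s^4 + 5*s^3 - 3*I*s^3 + 25*s^2 - 15*I*s^2 + 125*s + 21*I*s + 105*I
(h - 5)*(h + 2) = h^2 - 3*h - 10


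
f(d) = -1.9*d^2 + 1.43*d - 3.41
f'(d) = 1.43 - 3.8*d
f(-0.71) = -5.38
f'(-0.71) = 4.13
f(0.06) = -3.33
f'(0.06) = 1.20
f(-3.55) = -32.43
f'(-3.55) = 14.92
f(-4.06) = -40.53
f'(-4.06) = 16.86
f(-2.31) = -16.85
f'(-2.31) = 10.21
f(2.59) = -12.45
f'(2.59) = -8.41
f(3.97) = -27.68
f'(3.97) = -13.66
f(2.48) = -11.55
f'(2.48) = -7.99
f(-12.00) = -294.17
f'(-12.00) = 47.03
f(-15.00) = -452.36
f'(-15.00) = 58.43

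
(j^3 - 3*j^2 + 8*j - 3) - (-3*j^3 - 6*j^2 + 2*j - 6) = 4*j^3 + 3*j^2 + 6*j + 3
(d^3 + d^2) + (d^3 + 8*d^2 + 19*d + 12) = 2*d^3 + 9*d^2 + 19*d + 12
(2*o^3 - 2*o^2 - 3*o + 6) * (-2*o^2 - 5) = -4*o^5 + 4*o^4 - 4*o^3 - 2*o^2 + 15*o - 30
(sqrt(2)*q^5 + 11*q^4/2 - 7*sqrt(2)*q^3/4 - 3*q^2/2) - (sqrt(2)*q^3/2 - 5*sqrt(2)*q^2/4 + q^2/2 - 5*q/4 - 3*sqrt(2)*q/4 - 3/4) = sqrt(2)*q^5 + 11*q^4/2 - 9*sqrt(2)*q^3/4 - 2*q^2 + 5*sqrt(2)*q^2/4 + 3*sqrt(2)*q/4 + 5*q/4 + 3/4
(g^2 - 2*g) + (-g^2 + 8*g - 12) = 6*g - 12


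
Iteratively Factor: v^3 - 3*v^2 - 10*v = (v)*(v^2 - 3*v - 10) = v*(v - 5)*(v + 2)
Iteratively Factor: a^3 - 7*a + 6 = (a - 2)*(a^2 + 2*a - 3) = (a - 2)*(a - 1)*(a + 3)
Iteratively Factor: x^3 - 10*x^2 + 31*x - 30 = (x - 3)*(x^2 - 7*x + 10) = (x - 5)*(x - 3)*(x - 2)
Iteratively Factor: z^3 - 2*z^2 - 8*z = (z + 2)*(z^2 - 4*z) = (z - 4)*(z + 2)*(z)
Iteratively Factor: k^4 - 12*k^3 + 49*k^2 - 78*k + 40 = (k - 4)*(k^3 - 8*k^2 + 17*k - 10) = (k - 4)*(k - 2)*(k^2 - 6*k + 5) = (k - 4)*(k - 2)*(k - 1)*(k - 5)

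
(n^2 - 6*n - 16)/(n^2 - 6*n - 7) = (-n^2 + 6*n + 16)/(-n^2 + 6*n + 7)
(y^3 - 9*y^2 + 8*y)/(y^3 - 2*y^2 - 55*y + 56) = y/(y + 7)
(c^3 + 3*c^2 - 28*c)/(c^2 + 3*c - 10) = c*(c^2 + 3*c - 28)/(c^2 + 3*c - 10)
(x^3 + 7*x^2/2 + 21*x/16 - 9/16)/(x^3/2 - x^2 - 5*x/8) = (-16*x^3 - 56*x^2 - 21*x + 9)/(2*x*(-4*x^2 + 8*x + 5))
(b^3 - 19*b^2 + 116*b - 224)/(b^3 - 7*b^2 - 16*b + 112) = (b - 8)/(b + 4)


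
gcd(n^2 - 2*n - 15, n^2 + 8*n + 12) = 1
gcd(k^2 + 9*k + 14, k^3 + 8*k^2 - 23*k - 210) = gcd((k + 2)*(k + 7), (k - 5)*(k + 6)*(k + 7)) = k + 7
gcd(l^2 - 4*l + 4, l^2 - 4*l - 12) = 1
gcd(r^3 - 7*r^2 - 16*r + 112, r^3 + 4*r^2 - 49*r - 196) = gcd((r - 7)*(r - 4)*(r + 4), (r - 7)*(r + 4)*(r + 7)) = r^2 - 3*r - 28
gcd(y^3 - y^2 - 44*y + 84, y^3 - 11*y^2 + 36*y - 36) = y^2 - 8*y + 12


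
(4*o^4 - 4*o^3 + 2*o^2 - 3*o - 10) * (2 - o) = -4*o^5 + 12*o^4 - 10*o^3 + 7*o^2 + 4*o - 20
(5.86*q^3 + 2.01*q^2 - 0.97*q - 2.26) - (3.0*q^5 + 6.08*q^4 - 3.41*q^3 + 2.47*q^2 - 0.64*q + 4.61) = -3.0*q^5 - 6.08*q^4 + 9.27*q^3 - 0.46*q^2 - 0.33*q - 6.87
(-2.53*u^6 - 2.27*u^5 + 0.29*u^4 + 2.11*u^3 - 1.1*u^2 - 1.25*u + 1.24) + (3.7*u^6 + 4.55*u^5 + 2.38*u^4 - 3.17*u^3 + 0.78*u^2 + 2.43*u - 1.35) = 1.17*u^6 + 2.28*u^5 + 2.67*u^4 - 1.06*u^3 - 0.32*u^2 + 1.18*u - 0.11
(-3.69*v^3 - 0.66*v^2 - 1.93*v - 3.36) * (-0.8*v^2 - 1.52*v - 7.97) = 2.952*v^5 + 6.1368*v^4 + 31.9565*v^3 + 10.8818*v^2 + 20.4893*v + 26.7792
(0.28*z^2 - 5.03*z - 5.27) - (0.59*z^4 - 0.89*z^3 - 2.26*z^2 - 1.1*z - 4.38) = -0.59*z^4 + 0.89*z^3 + 2.54*z^2 - 3.93*z - 0.89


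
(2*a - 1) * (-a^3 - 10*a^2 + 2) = -2*a^4 - 19*a^3 + 10*a^2 + 4*a - 2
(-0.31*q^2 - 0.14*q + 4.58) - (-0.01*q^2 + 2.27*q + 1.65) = -0.3*q^2 - 2.41*q + 2.93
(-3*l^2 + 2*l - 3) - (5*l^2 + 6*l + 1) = -8*l^2 - 4*l - 4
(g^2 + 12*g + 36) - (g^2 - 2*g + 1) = 14*g + 35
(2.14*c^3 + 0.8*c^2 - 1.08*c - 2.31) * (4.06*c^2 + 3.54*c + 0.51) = 8.6884*c^5 + 10.8236*c^4 - 0.4614*c^3 - 12.7938*c^2 - 8.7282*c - 1.1781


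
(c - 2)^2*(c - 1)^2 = c^4 - 6*c^3 + 13*c^2 - 12*c + 4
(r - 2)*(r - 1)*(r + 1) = r^3 - 2*r^2 - r + 2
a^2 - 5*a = a*(a - 5)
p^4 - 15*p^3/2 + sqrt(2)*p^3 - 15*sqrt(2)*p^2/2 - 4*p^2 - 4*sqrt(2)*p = p*(p - 8)*(p + 1/2)*(p + sqrt(2))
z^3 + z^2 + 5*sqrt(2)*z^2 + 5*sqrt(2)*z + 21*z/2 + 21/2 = (z + 1)*(z + 3*sqrt(2)/2)*(z + 7*sqrt(2)/2)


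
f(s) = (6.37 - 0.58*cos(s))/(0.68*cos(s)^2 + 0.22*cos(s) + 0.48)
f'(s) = (6.37 - 0.58*cos(s))*(1.36*sin(s)*cos(s) + 0.22*sin(s))/(0.68*cos(s)^2 + 0.22*cos(s) + 0.48)^2 + 0.58*sin(s)/(0.68*cos(s)^2 + 0.22*cos(s) + 0.48)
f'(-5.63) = 4.30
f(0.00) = 4.20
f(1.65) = 13.74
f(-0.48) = 4.84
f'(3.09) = -0.43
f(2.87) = 7.71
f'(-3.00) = 1.19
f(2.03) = 12.84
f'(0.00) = 0.00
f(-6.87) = 5.19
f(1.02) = 7.76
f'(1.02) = 8.52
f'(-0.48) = -2.85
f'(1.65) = 4.54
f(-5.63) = 5.45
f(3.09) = 7.40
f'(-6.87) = -3.71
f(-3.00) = 7.48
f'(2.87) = -2.33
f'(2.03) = -7.53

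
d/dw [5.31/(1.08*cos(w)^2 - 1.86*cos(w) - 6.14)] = (11.4696*cos(w) - 9.8766)*sin(w)/(-1.08*cos(w)^2 + 1.86*cos(w) + 6.14)^2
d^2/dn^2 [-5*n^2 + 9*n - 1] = -10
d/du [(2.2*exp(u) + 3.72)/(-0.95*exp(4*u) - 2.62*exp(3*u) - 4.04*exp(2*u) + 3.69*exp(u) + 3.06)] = (6.27*exp(4*u) + 25.664*exp(3*u) + 38.1272*exp(2*u) + 30.0576*exp(u) - 6.9948)*exp(u)/(0.9025*exp(8*u) + 4.978*exp(7*u) + 14.5404*exp(6*u) + 14.1586*exp(5*u) - 8.828*exp(4*u) - 45.8496*exp(3*u) - 11.1087*exp(2*u) + 22.5828*exp(u) + 9.3636)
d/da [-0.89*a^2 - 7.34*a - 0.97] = -1.78*a - 7.34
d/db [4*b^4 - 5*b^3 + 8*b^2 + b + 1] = 16*b^3 - 15*b^2 + 16*b + 1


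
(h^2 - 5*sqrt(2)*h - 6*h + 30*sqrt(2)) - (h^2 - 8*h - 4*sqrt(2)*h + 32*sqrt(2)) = -sqrt(2)*h + 2*h - 2*sqrt(2)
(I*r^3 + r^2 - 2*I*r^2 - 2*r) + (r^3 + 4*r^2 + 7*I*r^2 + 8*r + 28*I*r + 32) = r^3 + I*r^3 + 5*r^2 + 5*I*r^2 + 6*r + 28*I*r + 32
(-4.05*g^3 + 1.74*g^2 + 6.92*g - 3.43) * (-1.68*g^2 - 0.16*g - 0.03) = 6.804*g^5 - 2.2752*g^4 - 11.7825*g^3 + 4.603*g^2 + 0.3412*g + 0.1029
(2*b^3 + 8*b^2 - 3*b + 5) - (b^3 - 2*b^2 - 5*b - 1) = b^3 + 10*b^2 + 2*b + 6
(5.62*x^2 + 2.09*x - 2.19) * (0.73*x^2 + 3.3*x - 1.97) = 4.1026*x^4 + 20.0717*x^3 - 5.7731*x^2 - 11.3443*x + 4.3143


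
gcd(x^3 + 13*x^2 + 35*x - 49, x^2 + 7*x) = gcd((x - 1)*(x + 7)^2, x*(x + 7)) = x + 7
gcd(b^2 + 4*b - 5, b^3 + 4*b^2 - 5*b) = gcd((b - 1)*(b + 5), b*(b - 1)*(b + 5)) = b^2 + 4*b - 5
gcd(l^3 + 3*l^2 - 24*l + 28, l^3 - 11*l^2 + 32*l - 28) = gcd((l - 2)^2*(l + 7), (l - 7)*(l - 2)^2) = l^2 - 4*l + 4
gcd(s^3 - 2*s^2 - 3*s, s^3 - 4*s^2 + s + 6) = s^2 - 2*s - 3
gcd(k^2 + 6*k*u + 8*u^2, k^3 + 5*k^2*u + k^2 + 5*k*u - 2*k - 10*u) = 1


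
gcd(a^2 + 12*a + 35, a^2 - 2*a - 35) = a + 5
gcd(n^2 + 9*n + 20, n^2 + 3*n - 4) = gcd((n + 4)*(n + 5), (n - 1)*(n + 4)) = n + 4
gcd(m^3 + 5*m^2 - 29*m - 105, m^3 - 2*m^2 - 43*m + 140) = m^2 + 2*m - 35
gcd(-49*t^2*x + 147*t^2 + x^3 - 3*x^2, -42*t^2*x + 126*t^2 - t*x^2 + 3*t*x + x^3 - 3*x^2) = -7*t*x + 21*t + x^2 - 3*x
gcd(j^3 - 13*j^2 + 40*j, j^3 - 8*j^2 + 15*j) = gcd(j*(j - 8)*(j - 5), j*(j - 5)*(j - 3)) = j^2 - 5*j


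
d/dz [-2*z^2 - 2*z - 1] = -4*z - 2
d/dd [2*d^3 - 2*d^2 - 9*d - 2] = 6*d^2 - 4*d - 9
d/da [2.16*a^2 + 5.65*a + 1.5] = 4.32*a + 5.65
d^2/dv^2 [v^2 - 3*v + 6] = 2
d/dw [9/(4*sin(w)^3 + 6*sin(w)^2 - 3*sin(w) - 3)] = 27*(-2*sin(2*w) + cos(3*w))/(sin(3*w) + 3*cos(2*w))^2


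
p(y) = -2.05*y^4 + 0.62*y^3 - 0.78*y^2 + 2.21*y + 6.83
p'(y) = -8.2*y^3 + 1.86*y^2 - 1.56*y + 2.21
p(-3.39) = -304.52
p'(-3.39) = 348.33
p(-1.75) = -21.98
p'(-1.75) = 54.58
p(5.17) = -1381.51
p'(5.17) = -1089.28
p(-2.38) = -76.98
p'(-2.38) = 127.01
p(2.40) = -51.80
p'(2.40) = -104.18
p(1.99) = -19.12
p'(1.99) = -58.15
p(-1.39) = -7.07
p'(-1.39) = 29.99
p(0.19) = 7.22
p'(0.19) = 1.92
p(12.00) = -41516.41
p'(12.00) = -13918.27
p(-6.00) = -2825.23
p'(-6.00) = 1849.73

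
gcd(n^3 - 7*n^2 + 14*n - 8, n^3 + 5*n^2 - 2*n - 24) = n - 2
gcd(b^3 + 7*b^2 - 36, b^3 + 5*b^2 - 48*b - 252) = b + 6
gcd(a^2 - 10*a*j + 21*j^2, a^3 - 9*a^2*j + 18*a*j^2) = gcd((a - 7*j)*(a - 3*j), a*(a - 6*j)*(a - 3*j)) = a - 3*j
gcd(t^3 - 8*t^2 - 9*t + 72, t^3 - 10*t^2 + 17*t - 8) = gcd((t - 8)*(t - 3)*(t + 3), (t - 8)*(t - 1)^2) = t - 8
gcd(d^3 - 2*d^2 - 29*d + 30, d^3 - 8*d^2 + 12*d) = d - 6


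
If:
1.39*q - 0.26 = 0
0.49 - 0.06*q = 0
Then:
No Solution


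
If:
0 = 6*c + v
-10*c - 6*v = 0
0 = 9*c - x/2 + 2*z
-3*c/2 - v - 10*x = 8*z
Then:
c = 0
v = 0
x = 0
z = 0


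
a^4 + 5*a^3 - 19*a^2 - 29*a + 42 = (a - 3)*(a - 1)*(a + 2)*(a + 7)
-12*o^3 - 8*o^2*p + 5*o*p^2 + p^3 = (-2*o + p)*(o + p)*(6*o + p)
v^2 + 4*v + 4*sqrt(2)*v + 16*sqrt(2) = (v + 4)*(v + 4*sqrt(2))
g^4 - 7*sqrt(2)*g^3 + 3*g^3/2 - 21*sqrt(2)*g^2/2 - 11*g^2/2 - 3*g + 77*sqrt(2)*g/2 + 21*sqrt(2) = (g - 2)*(g + 1/2)*(g + 3)*(g - 7*sqrt(2))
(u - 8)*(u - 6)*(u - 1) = u^3 - 15*u^2 + 62*u - 48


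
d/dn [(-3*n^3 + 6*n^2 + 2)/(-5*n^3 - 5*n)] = 2*(3*n^4 + 3*n^3 + 1)/(5*n^2*(n^4 + 2*n^2 + 1))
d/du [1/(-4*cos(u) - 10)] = -sin(u)/(2*cos(u) + 5)^2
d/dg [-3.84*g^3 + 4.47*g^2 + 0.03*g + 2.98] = -11.52*g^2 + 8.94*g + 0.03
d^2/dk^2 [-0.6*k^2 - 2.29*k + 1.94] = -1.20000000000000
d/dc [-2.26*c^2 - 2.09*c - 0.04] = -4.52*c - 2.09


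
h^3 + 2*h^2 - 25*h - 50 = (h - 5)*(h + 2)*(h + 5)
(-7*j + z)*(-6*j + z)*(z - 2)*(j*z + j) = 42*j^3*z^2 - 42*j^3*z - 84*j^3 - 13*j^2*z^3 + 13*j^2*z^2 + 26*j^2*z + j*z^4 - j*z^3 - 2*j*z^2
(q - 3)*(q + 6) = q^2 + 3*q - 18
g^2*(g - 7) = g^3 - 7*g^2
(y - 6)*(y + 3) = y^2 - 3*y - 18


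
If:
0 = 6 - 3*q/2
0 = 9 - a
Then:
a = 9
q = 4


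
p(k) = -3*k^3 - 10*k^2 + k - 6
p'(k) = -9*k^2 - 20*k + 1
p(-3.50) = -3.38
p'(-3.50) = -39.25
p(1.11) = -21.31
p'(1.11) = -32.29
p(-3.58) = -0.10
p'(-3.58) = -42.75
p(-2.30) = -24.70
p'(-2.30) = -0.61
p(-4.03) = 23.91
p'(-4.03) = -64.57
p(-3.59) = 0.33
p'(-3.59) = -43.19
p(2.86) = -155.12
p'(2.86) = -129.82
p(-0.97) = -13.64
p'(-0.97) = 11.93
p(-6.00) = 276.00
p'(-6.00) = -203.00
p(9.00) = -2994.00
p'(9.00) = -908.00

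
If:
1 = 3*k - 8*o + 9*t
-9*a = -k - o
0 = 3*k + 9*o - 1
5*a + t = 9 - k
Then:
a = 239/270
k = 707/60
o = -229/60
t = -3893/540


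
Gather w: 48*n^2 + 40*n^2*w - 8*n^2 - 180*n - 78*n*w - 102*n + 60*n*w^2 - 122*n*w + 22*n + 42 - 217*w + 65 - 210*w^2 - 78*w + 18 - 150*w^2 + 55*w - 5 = 40*n^2 - 260*n + w^2*(60*n - 360) + w*(40*n^2 - 200*n - 240) + 120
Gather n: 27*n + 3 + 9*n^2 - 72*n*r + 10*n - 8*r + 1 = 9*n^2 + n*(37 - 72*r) - 8*r + 4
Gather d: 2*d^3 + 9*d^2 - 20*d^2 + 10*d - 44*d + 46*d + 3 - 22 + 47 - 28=2*d^3 - 11*d^2 + 12*d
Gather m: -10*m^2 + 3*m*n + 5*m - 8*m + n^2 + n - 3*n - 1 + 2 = -10*m^2 + m*(3*n - 3) + n^2 - 2*n + 1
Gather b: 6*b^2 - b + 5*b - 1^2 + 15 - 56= 6*b^2 + 4*b - 42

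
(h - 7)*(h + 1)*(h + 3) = h^3 - 3*h^2 - 25*h - 21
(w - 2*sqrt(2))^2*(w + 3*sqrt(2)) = w^3 - sqrt(2)*w^2 - 16*w + 24*sqrt(2)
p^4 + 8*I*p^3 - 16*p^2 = p^2*(p + 4*I)^2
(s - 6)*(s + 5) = s^2 - s - 30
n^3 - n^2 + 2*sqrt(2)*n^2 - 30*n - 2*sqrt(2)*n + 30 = (n - 1)*(n - 3*sqrt(2))*(n + 5*sqrt(2))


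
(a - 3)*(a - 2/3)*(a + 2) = a^3 - 5*a^2/3 - 16*a/3 + 4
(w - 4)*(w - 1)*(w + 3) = w^3 - 2*w^2 - 11*w + 12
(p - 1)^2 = p^2 - 2*p + 1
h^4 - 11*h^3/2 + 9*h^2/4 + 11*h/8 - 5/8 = (h - 5)*(h - 1/2)^2*(h + 1/2)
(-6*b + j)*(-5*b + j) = 30*b^2 - 11*b*j + j^2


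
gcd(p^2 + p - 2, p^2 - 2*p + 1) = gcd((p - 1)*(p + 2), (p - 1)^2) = p - 1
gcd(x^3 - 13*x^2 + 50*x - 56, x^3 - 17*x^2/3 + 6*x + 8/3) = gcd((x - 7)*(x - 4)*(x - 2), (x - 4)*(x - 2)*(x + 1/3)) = x^2 - 6*x + 8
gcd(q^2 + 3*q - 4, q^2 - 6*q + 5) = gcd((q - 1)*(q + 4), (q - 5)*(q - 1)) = q - 1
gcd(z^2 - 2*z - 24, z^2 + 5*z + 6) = 1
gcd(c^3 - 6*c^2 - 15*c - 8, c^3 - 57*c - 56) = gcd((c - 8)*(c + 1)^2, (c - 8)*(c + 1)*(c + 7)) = c^2 - 7*c - 8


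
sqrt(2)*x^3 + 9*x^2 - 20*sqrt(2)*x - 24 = (x - 2*sqrt(2))*(x + 6*sqrt(2))*(sqrt(2)*x + 1)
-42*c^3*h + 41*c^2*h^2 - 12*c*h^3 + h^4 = h*(-7*c + h)*(-3*c + h)*(-2*c + h)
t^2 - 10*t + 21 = (t - 7)*(t - 3)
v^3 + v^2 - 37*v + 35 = (v - 5)*(v - 1)*(v + 7)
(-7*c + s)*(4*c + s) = -28*c^2 - 3*c*s + s^2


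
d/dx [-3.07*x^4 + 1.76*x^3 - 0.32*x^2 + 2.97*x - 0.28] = -12.28*x^3 + 5.28*x^2 - 0.64*x + 2.97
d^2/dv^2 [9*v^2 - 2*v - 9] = 18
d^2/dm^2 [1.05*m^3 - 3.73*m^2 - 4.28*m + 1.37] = 6.3*m - 7.46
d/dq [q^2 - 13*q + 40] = 2*q - 13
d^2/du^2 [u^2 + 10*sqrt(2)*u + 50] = 2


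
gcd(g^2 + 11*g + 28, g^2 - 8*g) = 1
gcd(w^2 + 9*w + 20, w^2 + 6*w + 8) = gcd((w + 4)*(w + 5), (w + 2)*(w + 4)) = w + 4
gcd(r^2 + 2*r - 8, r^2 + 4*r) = r + 4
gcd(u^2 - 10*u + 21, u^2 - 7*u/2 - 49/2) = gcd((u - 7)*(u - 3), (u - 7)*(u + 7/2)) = u - 7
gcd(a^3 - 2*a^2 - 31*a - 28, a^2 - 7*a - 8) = a + 1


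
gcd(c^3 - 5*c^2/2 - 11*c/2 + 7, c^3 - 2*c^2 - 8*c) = c + 2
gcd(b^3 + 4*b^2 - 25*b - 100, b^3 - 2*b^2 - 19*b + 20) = b^2 - b - 20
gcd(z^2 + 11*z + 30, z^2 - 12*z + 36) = 1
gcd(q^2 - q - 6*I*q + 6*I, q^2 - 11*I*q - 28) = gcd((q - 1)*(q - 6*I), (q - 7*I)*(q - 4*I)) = 1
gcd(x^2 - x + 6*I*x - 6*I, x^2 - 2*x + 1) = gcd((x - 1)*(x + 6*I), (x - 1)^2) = x - 1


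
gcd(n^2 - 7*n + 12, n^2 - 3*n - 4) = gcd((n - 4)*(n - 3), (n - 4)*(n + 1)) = n - 4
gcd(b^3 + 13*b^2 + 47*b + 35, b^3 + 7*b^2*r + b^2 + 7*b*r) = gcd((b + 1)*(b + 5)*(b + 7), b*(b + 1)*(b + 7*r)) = b + 1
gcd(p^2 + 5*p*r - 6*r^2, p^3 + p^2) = 1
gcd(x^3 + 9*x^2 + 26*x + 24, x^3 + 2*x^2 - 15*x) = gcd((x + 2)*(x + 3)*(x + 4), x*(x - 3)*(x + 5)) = 1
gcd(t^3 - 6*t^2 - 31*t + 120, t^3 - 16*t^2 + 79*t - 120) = t^2 - 11*t + 24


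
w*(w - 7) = w^2 - 7*w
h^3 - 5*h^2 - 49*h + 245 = (h - 7)*(h - 5)*(h + 7)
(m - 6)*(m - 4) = m^2 - 10*m + 24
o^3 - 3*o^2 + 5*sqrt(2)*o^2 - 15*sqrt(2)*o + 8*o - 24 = (o - 3)*(o + sqrt(2))*(o + 4*sqrt(2))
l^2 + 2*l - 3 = (l - 1)*(l + 3)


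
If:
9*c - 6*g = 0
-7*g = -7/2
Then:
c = 1/3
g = 1/2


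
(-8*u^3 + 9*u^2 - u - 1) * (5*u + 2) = -40*u^4 + 29*u^3 + 13*u^2 - 7*u - 2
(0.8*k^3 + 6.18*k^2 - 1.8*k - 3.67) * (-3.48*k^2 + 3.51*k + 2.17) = -2.784*k^5 - 18.6984*k^4 + 29.6918*k^3 + 19.8642*k^2 - 16.7877*k - 7.9639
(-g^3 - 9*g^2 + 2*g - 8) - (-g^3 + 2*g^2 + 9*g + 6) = -11*g^2 - 7*g - 14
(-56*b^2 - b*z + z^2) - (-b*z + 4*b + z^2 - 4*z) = -56*b^2 - 4*b + 4*z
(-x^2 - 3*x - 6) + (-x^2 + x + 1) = -2*x^2 - 2*x - 5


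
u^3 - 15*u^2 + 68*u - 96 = (u - 8)*(u - 4)*(u - 3)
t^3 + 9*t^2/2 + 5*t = t*(t + 2)*(t + 5/2)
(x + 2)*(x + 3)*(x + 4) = x^3 + 9*x^2 + 26*x + 24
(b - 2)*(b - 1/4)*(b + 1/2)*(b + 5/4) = b^4 - b^3/2 - 45*b^2/16 - 17*b/32 + 5/16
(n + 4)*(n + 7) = n^2 + 11*n + 28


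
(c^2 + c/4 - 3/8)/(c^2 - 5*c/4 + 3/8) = (4*c + 3)/(4*c - 3)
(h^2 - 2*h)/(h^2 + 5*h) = (h - 2)/(h + 5)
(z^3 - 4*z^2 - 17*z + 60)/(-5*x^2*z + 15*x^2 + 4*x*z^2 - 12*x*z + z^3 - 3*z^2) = (-z^2 + z + 20)/(5*x^2 - 4*x*z - z^2)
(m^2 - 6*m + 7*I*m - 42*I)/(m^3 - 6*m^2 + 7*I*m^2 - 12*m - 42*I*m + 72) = (m + 7*I)/(m^2 + 7*I*m - 12)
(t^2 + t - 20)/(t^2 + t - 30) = (t^2 + t - 20)/(t^2 + t - 30)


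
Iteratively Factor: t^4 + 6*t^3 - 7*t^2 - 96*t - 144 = (t + 4)*(t^3 + 2*t^2 - 15*t - 36) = (t + 3)*(t + 4)*(t^2 - t - 12) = (t + 3)^2*(t + 4)*(t - 4)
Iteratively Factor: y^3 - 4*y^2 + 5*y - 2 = (y - 2)*(y^2 - 2*y + 1) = (y - 2)*(y - 1)*(y - 1)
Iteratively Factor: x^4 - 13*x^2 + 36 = (x + 2)*(x^3 - 2*x^2 - 9*x + 18) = (x - 3)*(x + 2)*(x^2 + x - 6) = (x - 3)*(x - 2)*(x + 2)*(x + 3)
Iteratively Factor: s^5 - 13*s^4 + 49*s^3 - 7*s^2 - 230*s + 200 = (s - 4)*(s^4 - 9*s^3 + 13*s^2 + 45*s - 50) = (s - 5)*(s - 4)*(s^3 - 4*s^2 - 7*s + 10) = (s - 5)^2*(s - 4)*(s^2 + s - 2) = (s - 5)^2*(s - 4)*(s - 1)*(s + 2)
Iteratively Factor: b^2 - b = (b)*(b - 1)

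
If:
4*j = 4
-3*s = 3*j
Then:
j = 1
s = -1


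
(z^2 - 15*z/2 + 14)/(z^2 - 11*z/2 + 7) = (z - 4)/(z - 2)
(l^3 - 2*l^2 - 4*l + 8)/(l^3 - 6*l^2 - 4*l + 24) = (l - 2)/(l - 6)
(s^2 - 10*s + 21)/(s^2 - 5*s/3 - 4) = 3*(s - 7)/(3*s + 4)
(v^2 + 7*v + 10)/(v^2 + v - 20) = (v + 2)/(v - 4)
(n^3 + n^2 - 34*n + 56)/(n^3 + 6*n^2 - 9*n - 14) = (n - 4)/(n + 1)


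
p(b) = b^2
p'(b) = 2*b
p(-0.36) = 0.13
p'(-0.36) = -0.72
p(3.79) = 14.36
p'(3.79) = 7.58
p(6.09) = 37.09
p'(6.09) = 12.18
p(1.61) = 2.59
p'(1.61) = 3.22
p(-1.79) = 3.20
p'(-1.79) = -3.58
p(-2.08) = 4.33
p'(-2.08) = -4.16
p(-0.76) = 0.58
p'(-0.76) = -1.52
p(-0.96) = 0.92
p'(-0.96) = -1.92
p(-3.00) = 9.00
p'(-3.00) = -6.00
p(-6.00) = 36.00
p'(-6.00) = -12.00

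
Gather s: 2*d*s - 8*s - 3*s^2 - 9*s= -3*s^2 + s*(2*d - 17)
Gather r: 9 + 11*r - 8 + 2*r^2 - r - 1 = 2*r^2 + 10*r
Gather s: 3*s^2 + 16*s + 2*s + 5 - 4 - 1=3*s^2 + 18*s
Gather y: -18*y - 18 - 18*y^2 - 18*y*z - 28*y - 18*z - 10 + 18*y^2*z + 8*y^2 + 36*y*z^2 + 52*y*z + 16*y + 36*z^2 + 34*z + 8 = y^2*(18*z - 10) + y*(36*z^2 + 34*z - 30) + 36*z^2 + 16*z - 20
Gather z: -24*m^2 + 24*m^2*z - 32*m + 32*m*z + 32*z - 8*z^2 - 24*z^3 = -24*m^2 - 32*m - 24*z^3 - 8*z^2 + z*(24*m^2 + 32*m + 32)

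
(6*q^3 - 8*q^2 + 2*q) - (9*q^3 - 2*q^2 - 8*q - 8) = -3*q^3 - 6*q^2 + 10*q + 8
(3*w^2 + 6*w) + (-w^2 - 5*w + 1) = 2*w^2 + w + 1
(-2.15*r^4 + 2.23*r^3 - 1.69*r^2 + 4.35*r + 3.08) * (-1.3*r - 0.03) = 2.795*r^5 - 2.8345*r^4 + 2.1301*r^3 - 5.6043*r^2 - 4.1345*r - 0.0924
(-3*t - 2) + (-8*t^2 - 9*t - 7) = -8*t^2 - 12*t - 9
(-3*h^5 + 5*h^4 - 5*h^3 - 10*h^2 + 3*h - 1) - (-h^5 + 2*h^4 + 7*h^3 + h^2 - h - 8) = -2*h^5 + 3*h^4 - 12*h^3 - 11*h^2 + 4*h + 7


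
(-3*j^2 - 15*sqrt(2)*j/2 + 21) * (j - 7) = -3*j^3 - 15*sqrt(2)*j^2/2 + 21*j^2 + 21*j + 105*sqrt(2)*j/2 - 147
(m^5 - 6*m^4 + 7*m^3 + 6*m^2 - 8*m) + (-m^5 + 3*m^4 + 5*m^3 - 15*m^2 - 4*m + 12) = -3*m^4 + 12*m^3 - 9*m^2 - 12*m + 12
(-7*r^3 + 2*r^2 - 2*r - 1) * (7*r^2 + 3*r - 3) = -49*r^5 - 7*r^4 + 13*r^3 - 19*r^2 + 3*r + 3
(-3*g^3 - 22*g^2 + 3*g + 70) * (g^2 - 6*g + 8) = -3*g^5 - 4*g^4 + 111*g^3 - 124*g^2 - 396*g + 560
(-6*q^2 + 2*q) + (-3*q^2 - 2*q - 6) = -9*q^2 - 6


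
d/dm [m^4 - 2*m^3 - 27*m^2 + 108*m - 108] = 4*m^3 - 6*m^2 - 54*m + 108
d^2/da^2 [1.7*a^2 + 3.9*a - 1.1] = 3.40000000000000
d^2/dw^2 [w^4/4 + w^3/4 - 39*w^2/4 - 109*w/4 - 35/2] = 3*w^2 + 3*w/2 - 39/2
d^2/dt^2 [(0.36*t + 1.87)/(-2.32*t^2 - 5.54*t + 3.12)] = (-(0.36*t + 1.87)*(4.64*t + 5.54)*(9.28*t + 11.08) + (5.0112*t + 12.6656)*(2.32*t^2 + 5.54*t - 3.12))/(2.32*t^2 + 5.54*t - 3.12)^3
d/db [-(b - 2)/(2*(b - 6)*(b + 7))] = (b^2 - 4*b + 40)/(2*(b^4 + 2*b^3 - 83*b^2 - 84*b + 1764))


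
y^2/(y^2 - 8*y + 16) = y^2/(y^2 - 8*y + 16)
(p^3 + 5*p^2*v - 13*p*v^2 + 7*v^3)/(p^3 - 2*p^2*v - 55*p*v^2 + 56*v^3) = (p - v)/(p - 8*v)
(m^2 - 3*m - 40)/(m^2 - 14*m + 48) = (m + 5)/(m - 6)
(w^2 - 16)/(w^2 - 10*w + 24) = (w + 4)/(w - 6)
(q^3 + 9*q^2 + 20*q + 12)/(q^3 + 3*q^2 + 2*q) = (q + 6)/q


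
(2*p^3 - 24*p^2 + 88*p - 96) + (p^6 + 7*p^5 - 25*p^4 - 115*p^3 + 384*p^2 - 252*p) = p^6 + 7*p^5 - 25*p^4 - 113*p^3 + 360*p^2 - 164*p - 96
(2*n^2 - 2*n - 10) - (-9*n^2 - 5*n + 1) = 11*n^2 + 3*n - 11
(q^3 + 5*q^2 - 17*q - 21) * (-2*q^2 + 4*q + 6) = -2*q^5 - 6*q^4 + 60*q^3 + 4*q^2 - 186*q - 126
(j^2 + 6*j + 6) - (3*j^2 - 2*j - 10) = -2*j^2 + 8*j + 16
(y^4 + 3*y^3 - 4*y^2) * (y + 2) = y^5 + 5*y^4 + 2*y^3 - 8*y^2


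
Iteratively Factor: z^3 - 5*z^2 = (z)*(z^2 - 5*z) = z*(z - 5)*(z)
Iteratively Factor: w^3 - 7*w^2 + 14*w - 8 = (w - 2)*(w^2 - 5*w + 4) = (w - 2)*(w - 1)*(w - 4)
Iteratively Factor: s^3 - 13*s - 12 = (s + 1)*(s^2 - s - 12) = (s - 4)*(s + 1)*(s + 3)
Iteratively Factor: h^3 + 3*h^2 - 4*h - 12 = (h - 2)*(h^2 + 5*h + 6) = (h - 2)*(h + 2)*(h + 3)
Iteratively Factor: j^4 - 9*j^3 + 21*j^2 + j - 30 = (j + 1)*(j^3 - 10*j^2 + 31*j - 30) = (j - 5)*(j + 1)*(j^2 - 5*j + 6) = (j - 5)*(j - 3)*(j + 1)*(j - 2)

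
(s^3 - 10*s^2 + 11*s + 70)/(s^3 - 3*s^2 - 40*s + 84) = (s^2 - 3*s - 10)/(s^2 + 4*s - 12)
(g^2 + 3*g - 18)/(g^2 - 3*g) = (g + 6)/g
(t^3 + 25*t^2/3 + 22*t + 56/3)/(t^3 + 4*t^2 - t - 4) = (3*t^2 + 13*t + 14)/(3*(t^2 - 1))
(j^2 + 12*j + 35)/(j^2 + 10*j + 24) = (j^2 + 12*j + 35)/(j^2 + 10*j + 24)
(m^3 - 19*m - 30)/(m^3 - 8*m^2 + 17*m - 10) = (m^2 + 5*m + 6)/(m^2 - 3*m + 2)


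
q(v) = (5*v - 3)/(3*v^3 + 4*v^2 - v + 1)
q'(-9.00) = 0.01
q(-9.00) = 0.03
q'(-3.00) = 0.48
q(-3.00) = 0.44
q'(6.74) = -0.01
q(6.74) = 0.03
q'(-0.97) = 1.41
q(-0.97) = -2.62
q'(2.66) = -0.07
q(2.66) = 0.12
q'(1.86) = -0.12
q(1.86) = 0.20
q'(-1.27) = 6.67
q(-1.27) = -3.63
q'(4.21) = -0.02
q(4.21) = 0.06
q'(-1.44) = 22.67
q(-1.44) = -5.74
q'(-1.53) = 67.52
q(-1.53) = -9.27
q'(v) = (5*v - 3)*(-9*v^2 - 8*v + 1)/(3*v^3 + 4*v^2 - v + 1)^2 + 5/(3*v^3 + 4*v^2 - v + 1) = (15*v^3 + 20*v^2 - 5*v - (5*v - 3)*(9*v^2 + 8*v - 1) + 5)/(3*v^3 + 4*v^2 - v + 1)^2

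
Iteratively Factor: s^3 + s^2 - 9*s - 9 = (s - 3)*(s^2 + 4*s + 3) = (s - 3)*(s + 3)*(s + 1)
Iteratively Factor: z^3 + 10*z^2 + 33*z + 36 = (z + 3)*(z^2 + 7*z + 12) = (z + 3)*(z + 4)*(z + 3)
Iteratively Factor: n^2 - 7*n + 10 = (n - 5)*(n - 2)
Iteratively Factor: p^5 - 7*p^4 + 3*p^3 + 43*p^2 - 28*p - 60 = (p - 3)*(p^4 - 4*p^3 - 9*p^2 + 16*p + 20) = (p - 5)*(p - 3)*(p^3 + p^2 - 4*p - 4) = (p - 5)*(p - 3)*(p - 2)*(p^2 + 3*p + 2) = (p - 5)*(p - 3)*(p - 2)*(p + 2)*(p + 1)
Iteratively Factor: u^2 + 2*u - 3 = (u + 3)*(u - 1)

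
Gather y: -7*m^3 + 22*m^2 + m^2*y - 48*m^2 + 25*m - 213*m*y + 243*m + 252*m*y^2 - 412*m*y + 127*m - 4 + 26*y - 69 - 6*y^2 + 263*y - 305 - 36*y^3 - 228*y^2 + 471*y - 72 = -7*m^3 - 26*m^2 + 395*m - 36*y^3 + y^2*(252*m - 234) + y*(m^2 - 625*m + 760) - 450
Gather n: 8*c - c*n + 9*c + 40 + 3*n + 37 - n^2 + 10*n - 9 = 17*c - n^2 + n*(13 - c) + 68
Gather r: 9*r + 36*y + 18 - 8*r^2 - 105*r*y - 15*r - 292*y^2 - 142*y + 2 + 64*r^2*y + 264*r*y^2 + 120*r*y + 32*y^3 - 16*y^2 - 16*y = r^2*(64*y - 8) + r*(264*y^2 + 15*y - 6) + 32*y^3 - 308*y^2 - 122*y + 20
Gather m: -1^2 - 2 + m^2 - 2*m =m^2 - 2*m - 3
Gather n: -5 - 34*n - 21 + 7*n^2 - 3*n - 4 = 7*n^2 - 37*n - 30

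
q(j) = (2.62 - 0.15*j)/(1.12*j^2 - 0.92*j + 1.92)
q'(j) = (0.92 - 2.24*j)*(2.62 - 0.15*j)/(1.12*j^2 - 0.92*j + 1.92)^2 - 0.15/(1.12*j^2 - 0.92*j + 1.92) = (0.168*j^2 - 5.8688*j + 2.1224)/(1.2544*j^4 - 2.0608*j^3 + 5.1472*j^2 - 3.5328*j + 3.6864)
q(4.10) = 0.12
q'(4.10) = -0.07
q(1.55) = 0.75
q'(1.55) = -0.65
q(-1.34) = 0.55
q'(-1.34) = 0.39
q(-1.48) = 0.50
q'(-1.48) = 0.34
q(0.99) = 1.17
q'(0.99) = -0.79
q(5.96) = 0.05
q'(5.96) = -0.02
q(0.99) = 1.17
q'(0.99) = -0.79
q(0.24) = 1.47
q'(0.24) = 0.23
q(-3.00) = 0.21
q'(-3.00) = 0.10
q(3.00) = 0.23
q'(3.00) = -0.16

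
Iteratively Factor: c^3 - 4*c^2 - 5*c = (c - 5)*(c^2 + c) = (c - 5)*(c + 1)*(c)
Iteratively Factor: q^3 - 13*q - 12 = (q + 3)*(q^2 - 3*q - 4) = (q - 4)*(q + 3)*(q + 1)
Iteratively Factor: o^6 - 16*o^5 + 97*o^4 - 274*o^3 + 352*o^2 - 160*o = (o)*(o^5 - 16*o^4 + 97*o^3 - 274*o^2 + 352*o - 160) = o*(o - 5)*(o^4 - 11*o^3 + 42*o^2 - 64*o + 32) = o*(o - 5)*(o - 4)*(o^3 - 7*o^2 + 14*o - 8) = o*(o - 5)*(o - 4)^2*(o^2 - 3*o + 2) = o*(o - 5)*(o - 4)^2*(o - 1)*(o - 2)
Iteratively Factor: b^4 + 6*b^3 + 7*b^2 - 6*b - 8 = (b + 4)*(b^3 + 2*b^2 - b - 2) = (b + 2)*(b + 4)*(b^2 - 1) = (b - 1)*(b + 2)*(b + 4)*(b + 1)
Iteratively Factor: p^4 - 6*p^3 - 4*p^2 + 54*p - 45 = (p - 5)*(p^3 - p^2 - 9*p + 9) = (p - 5)*(p - 3)*(p^2 + 2*p - 3) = (p - 5)*(p - 3)*(p + 3)*(p - 1)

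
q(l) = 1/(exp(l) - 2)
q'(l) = -exp(l)/(exp(l) - 2)^2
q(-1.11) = -0.60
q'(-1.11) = -0.12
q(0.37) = -1.81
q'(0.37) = -4.75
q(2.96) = 0.06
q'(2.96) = -0.06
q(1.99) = 0.19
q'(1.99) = -0.26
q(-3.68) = -0.51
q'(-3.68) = -0.01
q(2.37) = 0.11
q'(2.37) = -0.14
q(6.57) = 0.00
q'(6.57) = -0.00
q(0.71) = 29.42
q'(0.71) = -1760.41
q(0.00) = -1.00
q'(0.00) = -1.00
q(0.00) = -1.00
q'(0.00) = -1.00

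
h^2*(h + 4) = h^3 + 4*h^2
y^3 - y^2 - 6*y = y*(y - 3)*(y + 2)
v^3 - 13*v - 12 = (v - 4)*(v + 1)*(v + 3)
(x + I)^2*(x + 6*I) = x^3 + 8*I*x^2 - 13*x - 6*I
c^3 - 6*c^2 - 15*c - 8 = (c - 8)*(c + 1)^2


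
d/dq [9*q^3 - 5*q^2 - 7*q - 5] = 27*q^2 - 10*q - 7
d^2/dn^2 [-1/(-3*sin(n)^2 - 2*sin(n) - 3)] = 2*(-18*sin(n)^4 - 9*sin(n)^3 + 43*sin(n)^2 + 21*sin(n) - 5)/(3*sin(n)^2 + 2*sin(n) + 3)^3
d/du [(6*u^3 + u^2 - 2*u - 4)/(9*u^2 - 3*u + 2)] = (54*u^4 - 36*u^3 + 51*u^2 + 76*u - 16)/(81*u^4 - 54*u^3 + 45*u^2 - 12*u + 4)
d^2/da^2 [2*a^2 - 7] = 4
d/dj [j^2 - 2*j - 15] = 2*j - 2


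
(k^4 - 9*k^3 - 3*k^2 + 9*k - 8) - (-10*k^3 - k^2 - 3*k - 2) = k^4 + k^3 - 2*k^2 + 12*k - 6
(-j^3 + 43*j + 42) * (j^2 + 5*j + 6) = -j^5 - 5*j^4 + 37*j^3 + 257*j^2 + 468*j + 252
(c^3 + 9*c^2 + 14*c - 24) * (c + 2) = c^4 + 11*c^3 + 32*c^2 + 4*c - 48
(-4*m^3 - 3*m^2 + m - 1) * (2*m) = -8*m^4 - 6*m^3 + 2*m^2 - 2*m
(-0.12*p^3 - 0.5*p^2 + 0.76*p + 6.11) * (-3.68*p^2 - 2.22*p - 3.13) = 0.4416*p^5 + 2.1064*p^4 - 1.3112*p^3 - 22.607*p^2 - 15.943*p - 19.1243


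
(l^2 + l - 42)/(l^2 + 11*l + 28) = (l - 6)/(l + 4)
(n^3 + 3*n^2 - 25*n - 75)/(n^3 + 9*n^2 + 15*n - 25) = (n^2 - 2*n - 15)/(n^2 + 4*n - 5)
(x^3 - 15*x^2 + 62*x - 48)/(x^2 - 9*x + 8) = x - 6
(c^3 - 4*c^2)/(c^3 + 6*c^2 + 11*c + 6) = c^2*(c - 4)/(c^3 + 6*c^2 + 11*c + 6)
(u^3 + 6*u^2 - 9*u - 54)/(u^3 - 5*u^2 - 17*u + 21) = (u^2 + 3*u - 18)/(u^2 - 8*u + 7)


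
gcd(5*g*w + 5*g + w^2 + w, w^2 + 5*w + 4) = w + 1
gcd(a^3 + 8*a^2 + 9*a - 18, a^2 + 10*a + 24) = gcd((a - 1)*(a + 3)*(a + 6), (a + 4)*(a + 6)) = a + 6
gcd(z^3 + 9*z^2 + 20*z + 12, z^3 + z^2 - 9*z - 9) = z + 1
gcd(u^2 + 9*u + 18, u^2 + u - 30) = u + 6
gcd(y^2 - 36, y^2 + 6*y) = y + 6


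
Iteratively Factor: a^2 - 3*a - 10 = (a - 5)*(a + 2)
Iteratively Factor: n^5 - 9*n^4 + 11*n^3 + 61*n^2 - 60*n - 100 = (n - 5)*(n^4 - 4*n^3 - 9*n^2 + 16*n + 20) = (n - 5)^2*(n^3 + n^2 - 4*n - 4) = (n - 5)^2*(n + 2)*(n^2 - n - 2) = (n - 5)^2*(n + 1)*(n + 2)*(n - 2)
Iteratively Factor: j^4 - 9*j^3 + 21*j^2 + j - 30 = (j - 2)*(j^3 - 7*j^2 + 7*j + 15) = (j - 2)*(j + 1)*(j^2 - 8*j + 15) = (j - 5)*(j - 2)*(j + 1)*(j - 3)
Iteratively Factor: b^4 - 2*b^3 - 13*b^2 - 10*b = (b - 5)*(b^3 + 3*b^2 + 2*b) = (b - 5)*(b + 2)*(b^2 + b) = (b - 5)*(b + 1)*(b + 2)*(b)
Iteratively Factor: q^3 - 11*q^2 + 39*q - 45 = (q - 3)*(q^2 - 8*q + 15) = (q - 3)^2*(q - 5)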